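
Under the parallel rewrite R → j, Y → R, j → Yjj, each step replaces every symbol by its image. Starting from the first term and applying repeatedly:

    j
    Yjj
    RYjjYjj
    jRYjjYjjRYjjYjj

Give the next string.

Applying the rule to each of the 15 symbols of jRYjjYjjRYjjYjj gives the pieces Yjj j R Yjj Yjj R Yjj Yjj j R Yjj Yjj R Yjj Yjj, which concatenate to the answer.

YjjjRYjjYjjRYjjYjjjRYjjYjjRYjjYjj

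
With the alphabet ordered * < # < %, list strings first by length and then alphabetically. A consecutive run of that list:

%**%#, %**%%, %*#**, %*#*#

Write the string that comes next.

The successor of %*#*# increments the rightmost position that isn't already % and resets every position after it to *.

%*#*%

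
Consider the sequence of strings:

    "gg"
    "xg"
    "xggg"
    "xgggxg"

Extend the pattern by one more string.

xgggxgxggg

From term 3 onward, concatenate the last term with the second-to-last: xg·gg = xggg, xggg·xg = xgggxg, …
The next term joins xgggxg and xggg.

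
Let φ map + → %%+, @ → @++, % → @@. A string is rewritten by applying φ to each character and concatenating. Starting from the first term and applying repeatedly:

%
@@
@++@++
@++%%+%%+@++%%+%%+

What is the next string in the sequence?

@++%%+%%+@@@@%%+@@@@%%+@++%%+%%+@@@@%%+@@@@%%+

Replace each of the 18 characters of @++%%+%%+@++%%+%%+ in place — @++ %%+ %%+ @@ @@ %%+ @@ @@ %%+ @++ %%+ %%+ @@ @@ %%+ @@ @@ %%+ — and concatenate.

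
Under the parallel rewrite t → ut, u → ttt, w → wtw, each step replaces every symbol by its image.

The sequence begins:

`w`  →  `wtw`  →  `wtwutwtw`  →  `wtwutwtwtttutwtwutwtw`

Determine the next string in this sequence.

Rewriting the 21 symbols of wtwutwtwtttutwtwutwtw one by one yields wtw ut wtw ttt ut wtw ut wtw ut ut ut ttt ut wtw ut wtw ttt ut wtw ut wtw; concatenated:

wtwutwtwtttutwtwutwtwutututtttutwtwutwtwtttutwtwutwtw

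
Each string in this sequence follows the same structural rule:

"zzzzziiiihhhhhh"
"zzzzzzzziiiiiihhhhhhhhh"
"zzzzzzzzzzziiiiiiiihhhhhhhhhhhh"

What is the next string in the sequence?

Each string has the form z^{3n+2} i^{2n+2} h^{3n+3} (n = 1, 2, …).
Setting n = 4 gives 14, 10, 15 characters in each block.

zzzzzzzzzzzzzziiiiiiiiiihhhhhhhhhhhhhhh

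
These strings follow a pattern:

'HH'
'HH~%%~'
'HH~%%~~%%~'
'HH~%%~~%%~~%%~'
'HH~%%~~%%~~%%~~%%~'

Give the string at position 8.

Each term is the previous one with ~%%~ appended.
From HH~%%~~%%~~%%~~%%~, 3 further steps: HH~%%~~%%~~%%~~%%~ → HH~%%~~%%~~%%~~%%~~%%~ → HH~%%~~%%~~%%~~%%~~%%~~%%~ → (answer).

HH~%%~~%%~~%%~~%%~~%%~~%%~~%%~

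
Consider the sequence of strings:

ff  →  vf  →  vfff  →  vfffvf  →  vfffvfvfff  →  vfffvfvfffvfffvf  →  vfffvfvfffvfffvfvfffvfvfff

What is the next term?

vfffvfvfffvfffvfvfffvfvfffvfffvfvfffvfffvf

From term 3 onward, concatenate the last term with the second-to-last: vf·ff = vfff, vfff·vf = vfffvf, …
The next term joins vfffvfvfffvfffvfvfffvfvfff and vfffvfvfffvfffvf.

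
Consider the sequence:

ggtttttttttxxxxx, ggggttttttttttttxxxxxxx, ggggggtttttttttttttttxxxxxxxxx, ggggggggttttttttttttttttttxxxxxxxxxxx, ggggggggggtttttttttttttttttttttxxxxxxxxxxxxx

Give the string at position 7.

ggggggggggggggtttttttttttttttttttttttttttxxxxxxxxxxxxxxxxx

The n-th term is 2n-2 g's then 3n+3 t's then 2n+1 x's, where the shown terms are n = 2, 3, 4, 5, 6.
Setting n = 8 gives 14, 27, 17 characters in each block.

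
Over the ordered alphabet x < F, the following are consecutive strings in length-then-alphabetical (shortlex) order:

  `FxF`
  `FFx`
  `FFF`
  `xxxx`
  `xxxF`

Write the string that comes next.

Treat xxxF as a base-2 numeral over the given alphabet and add one, carrying through any trailing F's.

xxFx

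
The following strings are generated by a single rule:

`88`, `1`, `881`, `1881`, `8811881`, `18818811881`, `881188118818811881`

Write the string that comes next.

18818811881881188118818811881

From term 3 onward, concatenate the second-to-last term with the last: 88·1 = 881, 1·881 = 1881, …
Continuing: 18818811881 · 881188118818811881 gives term 8.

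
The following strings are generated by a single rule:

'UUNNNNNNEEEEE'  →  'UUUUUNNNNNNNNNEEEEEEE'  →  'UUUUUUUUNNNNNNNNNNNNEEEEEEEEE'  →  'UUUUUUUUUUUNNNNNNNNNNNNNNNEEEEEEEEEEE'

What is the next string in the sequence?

Term n consists of 3n-1 U's, followed by 3n+3 N's, followed by 2n+3 E's (n = 1, 2, …).
For the next term, n = 5, so the run lengths are 14, 18, 13.

UUUUUUUUUUUUUUNNNNNNNNNNNNNNNNNNEEEEEEEEEEEEE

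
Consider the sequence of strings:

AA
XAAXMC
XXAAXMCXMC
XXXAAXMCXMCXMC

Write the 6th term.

XXXXXAAXMCXMCXMCXMCXMC

Every step adds X to the front and XMC to the end of the previous string.
From XXXAAXMCXMCXMC, 2 further steps: XXXAAXMCXMCXMC → XXXXAAXMCXMCXMCXMC → (answer).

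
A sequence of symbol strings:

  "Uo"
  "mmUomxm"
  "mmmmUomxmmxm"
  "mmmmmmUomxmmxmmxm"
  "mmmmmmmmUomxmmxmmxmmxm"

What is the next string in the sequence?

Every step adds mm to the front and mxm to the end of the previous string.
So the next term is mm·mmmmmmmmUomxmmxmmxmmxm·mxm.

mmmmmmmmmmUomxmmxmmxmmxmmxm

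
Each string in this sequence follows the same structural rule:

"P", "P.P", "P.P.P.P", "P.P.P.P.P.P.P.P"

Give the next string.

P.P.P.P.P.P.P.P.P.P.P.P.P.P.P.P

s(k+1) = s(k)·.·s(k) — each term doubles the last with '.' between the halves.
So the next term is two copies of P.P.P.P.P.P.P.P with '.' between the halves.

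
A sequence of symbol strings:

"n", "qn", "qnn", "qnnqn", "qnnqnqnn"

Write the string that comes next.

qnnqnqnnqnnqn

Each term (from the third on) is the previous term followed by the one before it: term 3 = qn·n = qnn.
The next term joins qnnqnqnn and qnnqn.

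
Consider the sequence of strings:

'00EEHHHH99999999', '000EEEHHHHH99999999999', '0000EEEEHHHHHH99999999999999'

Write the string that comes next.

00000EEEEEHHHHHHH99999999999999999

The n-th term is n-1 0's then n-1 E's then n+1 H's then 3n-1 9's, where the shown terms are n = 3, 4, 5.
Setting n = 6 gives 5, 5, 7, 17 characters in each block.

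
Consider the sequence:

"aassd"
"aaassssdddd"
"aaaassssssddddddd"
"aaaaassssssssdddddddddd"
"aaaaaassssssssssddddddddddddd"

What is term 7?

The n-th term is n+1 a's then 2n s's then 3n-2 d's (n = 1, 2, …).
At n = 7 the blocks have lengths 8, 14, 19.

aaaaaaaassssssssssssssddddddddddddddddddd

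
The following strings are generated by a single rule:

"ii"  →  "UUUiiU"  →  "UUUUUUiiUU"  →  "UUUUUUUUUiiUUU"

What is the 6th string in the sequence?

UUUUUUUUUUUUUUUiiUUUUU

s(k+1) = UUU·s(k)·U, so each term gains UUU as a prefix and U as a suffix.
From UUUUUUUUUiiUUU, 2 further steps: UUUUUUUUUiiUUU → UUUUUUUUUUUUiiUUUU → (answer).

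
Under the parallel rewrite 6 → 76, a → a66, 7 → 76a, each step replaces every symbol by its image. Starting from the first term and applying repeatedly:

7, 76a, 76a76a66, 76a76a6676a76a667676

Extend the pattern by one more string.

76a76a6676a76a66767676a76a6676a76a66767676a7676a76

Applying the rule to each of the 20 symbols of 76a76a6676a76a667676 gives the pieces 76a 76 a66 76a 76 a66 76 76 76a 76 a66 76a 76 a66 76 76 76a 76 76a 76, which concatenate to the answer.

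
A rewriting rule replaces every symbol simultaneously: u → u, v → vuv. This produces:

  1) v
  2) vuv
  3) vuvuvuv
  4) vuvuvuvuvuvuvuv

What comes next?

Replace each of the 15 characters of vuvuvuvuvuvuvuv in place — vuv u vuv u vuv u vuv u vuv u vuv u vuv u vuv — and concatenate.

vuvuvuvuvuvuvuvuvuvuvuvuvuvuvuv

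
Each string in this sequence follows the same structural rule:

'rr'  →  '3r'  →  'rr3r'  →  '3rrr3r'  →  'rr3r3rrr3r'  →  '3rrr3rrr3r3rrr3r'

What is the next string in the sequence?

From term 3 onward, concatenate the second-to-last term with the last: rr·3r = rr3r, 3r·rr3r = 3rrr3r, …
So term 7 is rr3r3rrr3r·3rrr3rrr3r3rrr3r.

rr3r3rrr3r3rrr3rrr3r3rrr3r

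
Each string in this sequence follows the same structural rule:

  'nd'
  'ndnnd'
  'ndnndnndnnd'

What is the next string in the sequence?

ndnndnndnndnndnndnndnnd

Each string is two copies of the previous one joined by 'n'.
So the next term is two copies of ndnndnndnnd with 'n' between the halves.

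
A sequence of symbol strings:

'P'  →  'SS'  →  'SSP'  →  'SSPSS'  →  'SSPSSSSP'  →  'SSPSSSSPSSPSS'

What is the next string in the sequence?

SSPSSSSPSSPSSSSPSSSSP

This is a Fibonacci-style word recurrence s(k) = s(k−1)·s(k−2): e.g. SS·P = SSP.
So term 7 is SSPSSSSPSSPSS·SSPSSSSP.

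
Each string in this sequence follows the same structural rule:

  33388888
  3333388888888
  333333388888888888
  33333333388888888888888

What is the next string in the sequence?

3333333333388888888888888888

Reading off run lengths: 3 runs 3, 5, 7, 9; 8 runs 5, 8, 11, 14 — each is linear in n, where the shown terms are n = 2, 3, 4, 5.
At n = 6 the blocks have lengths 11, 17.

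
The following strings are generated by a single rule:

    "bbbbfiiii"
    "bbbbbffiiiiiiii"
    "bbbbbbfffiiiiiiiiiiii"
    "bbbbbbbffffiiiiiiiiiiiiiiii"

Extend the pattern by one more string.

The n-th term is n+3 b's then n f's then 4n i's (n = 1, 2, …).
For the next term, n = 5, so the run lengths are 8, 5, 20.

bbbbbbbbfffffiiiiiiiiiiiiiiiiiiii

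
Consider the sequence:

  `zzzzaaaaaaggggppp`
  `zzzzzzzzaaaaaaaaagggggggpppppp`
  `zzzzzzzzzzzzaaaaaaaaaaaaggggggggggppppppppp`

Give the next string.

Term n consists of 4n z's, followed by 3n+3 a's, followed by 3n+1 g's, followed by 3n p's (n = 1, 2, …).
At n = 4 the blocks have lengths 16, 15, 13, 12.

zzzzzzzzzzzzzzzzaaaaaaaaaaaaaaagggggggggggggpppppppppppp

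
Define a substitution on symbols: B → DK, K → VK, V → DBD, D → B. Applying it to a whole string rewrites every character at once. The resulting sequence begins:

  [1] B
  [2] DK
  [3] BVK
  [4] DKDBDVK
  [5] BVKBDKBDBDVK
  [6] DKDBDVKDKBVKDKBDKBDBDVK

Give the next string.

BVKBDKBDBDVKBVKDKDBDVKBVKDKBVKDKBDKBDBDVK

Applying the rule to each of the 23 symbols of DKDBDVKDKBVKDKBDKBDBDVK gives the pieces B VK B DK B DBD VK B VK DK DBD VK B VK DK B VK DK B DK B DBD VK, which concatenate to the answer.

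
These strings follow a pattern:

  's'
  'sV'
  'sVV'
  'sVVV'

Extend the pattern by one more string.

Every step adds V to the end: s(k+1) = s(k)·V.
Applying this once more to sVVV:

sVVVV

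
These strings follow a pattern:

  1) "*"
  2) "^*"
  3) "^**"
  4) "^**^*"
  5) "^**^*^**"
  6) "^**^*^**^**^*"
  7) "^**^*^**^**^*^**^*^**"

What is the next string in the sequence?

Each term (from the third on) is the previous term followed by the one before it: term 3 = ^*·* = ^**.
The next term joins ^**^*^**^**^*^**^*^** and ^**^*^**^**^*.

^**^*^**^**^*^**^*^**^**^*^**^**^*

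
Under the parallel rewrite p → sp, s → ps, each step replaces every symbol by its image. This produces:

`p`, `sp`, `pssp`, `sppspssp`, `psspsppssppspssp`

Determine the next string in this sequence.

sppspssppsspsppspsspsppssppspssp

φ(psspsppssppspssp) expands symbol-by-symbol to sp ps ps sp ps sp sp ps ps sp sp ps sp ps ps sp; joining the 16 pieces gives the next term.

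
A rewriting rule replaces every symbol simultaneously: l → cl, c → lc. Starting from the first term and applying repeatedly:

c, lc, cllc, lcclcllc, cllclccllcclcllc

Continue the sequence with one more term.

lcclcllccllclcclcllclccllcclcllc

Replace each of the 16 characters of cllclccllcclcllc in place — lc cl cl lc cl lc lc cl cl lc lc cl lc cl cl lc — and concatenate.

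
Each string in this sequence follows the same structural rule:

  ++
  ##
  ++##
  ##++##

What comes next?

From term 3 onward, concatenate the second-to-last term with the last: ++·## = ++##, ##·++## = ##++##, …
The next term joins ++## and ##++##.

++####++##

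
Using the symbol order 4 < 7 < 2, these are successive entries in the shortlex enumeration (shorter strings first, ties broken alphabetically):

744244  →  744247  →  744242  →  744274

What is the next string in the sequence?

744277

Find the rightmost character of 744274 below 2, bump it to the next letter, and reset everything to its right to 4.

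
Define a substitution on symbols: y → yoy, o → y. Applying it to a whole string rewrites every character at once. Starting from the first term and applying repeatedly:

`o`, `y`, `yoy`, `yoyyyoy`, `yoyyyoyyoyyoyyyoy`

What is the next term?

Replace each of the 17 characters of yoyyyoyyoyyoyyyoy in place — yoy y yoy yoy yoy y yoy yoy y yoy yoy y yoy yoy yoy y yoy — and concatenate.

yoyyyoyyoyyoyyyoyyoyyyoyyoyyyoyyoyyoyyyoy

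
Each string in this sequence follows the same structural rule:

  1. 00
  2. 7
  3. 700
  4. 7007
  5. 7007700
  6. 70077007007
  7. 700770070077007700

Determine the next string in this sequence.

This is a Fibonacci-style word recurrence s(k) = s(k−1)·s(k−2): e.g. 7·00 = 700.
The next term joins 700770070077007700 and 70077007007.

70077007007700770070077007007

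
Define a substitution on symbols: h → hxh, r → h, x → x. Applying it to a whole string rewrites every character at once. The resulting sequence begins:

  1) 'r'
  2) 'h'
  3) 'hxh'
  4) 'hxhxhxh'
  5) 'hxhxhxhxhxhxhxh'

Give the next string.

hxhxhxhxhxhxhxhxhxhxhxhxhxhxhxh

Replace each of the 15 characters of hxhxhxhxhxhxhxh in place — hxh x hxh x hxh x hxh x hxh x hxh x hxh x hxh — and concatenate.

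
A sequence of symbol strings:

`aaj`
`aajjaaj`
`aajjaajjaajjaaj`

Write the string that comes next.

aajjaajjaajjaajjaajjaajjaajjaaj

Each string is two copies of the previous one joined by 'j'.
One more doubling of aajjaajjaajjaaj gives the answer.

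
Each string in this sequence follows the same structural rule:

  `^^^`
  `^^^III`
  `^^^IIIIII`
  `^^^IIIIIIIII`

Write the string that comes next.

^^^IIIIIIIIIIII

Every step adds III to the end: s(k+1) = s(k)·III.
So the next term is ^^^IIIIIIIII·III.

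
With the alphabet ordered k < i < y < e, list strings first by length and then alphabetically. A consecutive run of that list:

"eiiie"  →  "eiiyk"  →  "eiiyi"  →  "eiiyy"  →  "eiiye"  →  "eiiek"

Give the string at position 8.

Advancing 2 positions from eiiek through eiiek → eiiei reaches term 8.

eiiey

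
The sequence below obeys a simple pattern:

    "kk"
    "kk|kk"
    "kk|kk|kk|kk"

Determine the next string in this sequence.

s(k+1) = s(k)·|·s(k) — each term doubles the last with '|' between the halves.
Doubling kk|kk|kk|kk with '|' between the halves:

kk|kk|kk|kk|kk|kk|kk|kk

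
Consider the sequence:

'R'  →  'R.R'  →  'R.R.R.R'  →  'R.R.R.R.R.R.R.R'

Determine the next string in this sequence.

Every step duplicates the string with '.' between the halves.
One more doubling of R.R.R.R.R.R.R.R gives the answer.

R.R.R.R.R.R.R.R.R.R.R.R.R.R.R.R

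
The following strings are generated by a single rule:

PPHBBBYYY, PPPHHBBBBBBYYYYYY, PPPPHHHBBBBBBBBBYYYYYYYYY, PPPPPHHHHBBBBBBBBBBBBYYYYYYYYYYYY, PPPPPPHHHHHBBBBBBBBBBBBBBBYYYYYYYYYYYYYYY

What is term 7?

The n-th term is n+1 P's then n H's then 3n B's then 3n Y's (n = 1, 2, …).
At n = 7 the blocks have lengths 8, 7, 21, 21.

PPPPPPPPHHHHHHHBBBBBBBBBBBBBBBBBBBBBYYYYYYYYYYYYYYYYYYYYY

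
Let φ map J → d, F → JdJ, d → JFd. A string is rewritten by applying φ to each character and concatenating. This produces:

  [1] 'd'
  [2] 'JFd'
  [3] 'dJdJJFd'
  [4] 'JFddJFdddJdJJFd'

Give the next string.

Applying the rule to each of the 15 symbols of JFddJFdddJdJJFd gives the pieces d JdJ JFd JFd d JdJ JFd JFd JFd d JFd d d JdJ JFd, which concatenate to the answer.

dJdJJFdJFddJdJJFdJFdJFddJFdddJdJJFd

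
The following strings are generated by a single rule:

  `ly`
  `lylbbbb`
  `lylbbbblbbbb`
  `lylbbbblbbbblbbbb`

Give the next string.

lylbbbblbbbblbbbblbbbb

Every step adds lbbbb to the end: s(k+1) = s(k)·lbbbb.
One more step from lylbbbblbbbblbbbb gives the answer.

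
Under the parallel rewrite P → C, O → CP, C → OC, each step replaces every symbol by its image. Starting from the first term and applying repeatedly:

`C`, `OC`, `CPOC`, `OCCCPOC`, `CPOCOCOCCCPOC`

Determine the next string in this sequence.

Rewriting the 13 symbols of CPOCOCOCCCPOC one by one yields OC C CP OC CP OC CP OC OC OC C CP OC; concatenated:

OCCCPOCCPOCCPOCOCOCCCPOC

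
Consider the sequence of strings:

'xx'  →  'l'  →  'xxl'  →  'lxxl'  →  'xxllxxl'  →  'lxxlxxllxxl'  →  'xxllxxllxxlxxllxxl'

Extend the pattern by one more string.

lxxlxxllxxlxxllxxllxxlxxllxxl

From term 3 onward, concatenate the second-to-last term with the last: xx·l = xxl, l·xxl = lxxl, …
The next term joins lxxlxxllxxl and xxllxxllxxlxxllxxl.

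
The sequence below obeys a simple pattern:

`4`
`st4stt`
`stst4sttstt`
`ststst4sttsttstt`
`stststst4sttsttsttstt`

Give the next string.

s(k+1) = st·s(k)·stt, so each term gains st as a prefix and stt as a suffix.
One more step from stststst4sttsttsttstt gives the answer.

ststststst4sttsttsttsttstt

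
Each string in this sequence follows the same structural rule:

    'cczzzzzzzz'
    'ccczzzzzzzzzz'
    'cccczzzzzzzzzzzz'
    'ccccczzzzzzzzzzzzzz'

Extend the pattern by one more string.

Reading off run lengths: c runs 2, 3, 4, 5; z runs 8, 10, 12, 14 — each is linear in n, where the shown terms are n = 3, 4, 5, 6.
For the next term, n = 7, so the run lengths are 6, 16.

cccccczzzzzzzzzzzzzzzz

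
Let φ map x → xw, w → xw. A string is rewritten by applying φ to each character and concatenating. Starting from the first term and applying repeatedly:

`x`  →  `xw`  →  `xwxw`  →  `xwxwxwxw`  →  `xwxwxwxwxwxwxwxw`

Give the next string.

Rewriting the 16 symbols of xwxwxwxwxwxwxwxw one by one yields xw xw xw xw xw xw xw xw xw xw xw xw xw xw xw xw; concatenated:

xwxwxwxwxwxwxwxwxwxwxwxwxwxwxwxw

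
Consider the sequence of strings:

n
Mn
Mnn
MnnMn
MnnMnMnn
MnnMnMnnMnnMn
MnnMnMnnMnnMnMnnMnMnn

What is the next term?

From term 3 onward, concatenate the last term with the second-to-last: Mn·n = Mnn, Mnn·Mn = MnnMn, …
The next term joins MnnMnMnnMnnMnMnnMnMnn and MnnMnMnnMnnMn.

MnnMnMnnMnnMnMnnMnMnnMnnMnMnnMnnMn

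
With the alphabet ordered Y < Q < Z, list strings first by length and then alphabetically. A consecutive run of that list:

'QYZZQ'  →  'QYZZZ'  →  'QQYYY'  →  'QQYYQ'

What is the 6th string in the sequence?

QQYQY

Advancing 2 positions from QQYYQ through QQYYQ → QQYYZ reaches term 6.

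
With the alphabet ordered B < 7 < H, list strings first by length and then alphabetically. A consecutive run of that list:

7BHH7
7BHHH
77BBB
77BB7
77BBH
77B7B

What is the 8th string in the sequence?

77B7H

Advancing 2 positions from 77B7B through 77B7B → 77B77 reaches term 8.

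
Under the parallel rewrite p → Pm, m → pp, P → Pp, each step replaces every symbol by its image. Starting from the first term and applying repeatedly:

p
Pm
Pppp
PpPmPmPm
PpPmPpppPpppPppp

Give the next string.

Rewriting the 16 symbols of PpPmPpppPpppPppp one by one yields Pp Pm Pp pp Pp Pm Pm Pm Pp Pm Pm Pm Pp Pm Pm Pm; concatenated:

PpPmPpppPpPmPmPmPpPmPmPmPpPmPmPm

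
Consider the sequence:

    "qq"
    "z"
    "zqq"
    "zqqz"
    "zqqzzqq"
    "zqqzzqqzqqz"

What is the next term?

Each term (from the third on) is the previous term followed by the one before it: term 3 = z·qq = zqq.
So term 7 is zqqzzqqzqqz·zqqzzqq.

zqqzzqqzqqzzqqzzqq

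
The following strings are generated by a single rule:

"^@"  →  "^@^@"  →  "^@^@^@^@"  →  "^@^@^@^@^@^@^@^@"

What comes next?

Every step duplicates the string.
Doubling ^@^@^@^@^@^@^@^@:

^@^@^@^@^@^@^@^@^@^@^@^@^@^@^@^@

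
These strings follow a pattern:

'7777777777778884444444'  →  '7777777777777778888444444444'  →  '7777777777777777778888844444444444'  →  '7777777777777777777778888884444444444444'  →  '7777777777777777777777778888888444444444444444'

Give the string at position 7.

The n-th term is 3n+3 7's then n 8's then 2n+1 4's, where the shown terms are n = 3, 4, 5, 6, 7.
For term 7, n = 9, so the run lengths are 30, 9, 19.

7777777777777777777777777777778888888884444444444444444444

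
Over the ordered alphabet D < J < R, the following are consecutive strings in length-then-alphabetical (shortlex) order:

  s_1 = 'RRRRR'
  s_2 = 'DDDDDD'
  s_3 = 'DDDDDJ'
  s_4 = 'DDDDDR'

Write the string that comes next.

The successor of DDDDDR increments the rightmost position that isn't already R and resets every position after it to D.

DDDDJD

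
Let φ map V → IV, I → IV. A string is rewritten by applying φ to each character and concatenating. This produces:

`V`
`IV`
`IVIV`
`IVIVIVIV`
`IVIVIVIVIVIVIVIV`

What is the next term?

IVIVIVIVIVIVIVIVIVIVIVIVIVIVIVIV

Replace each of the 16 characters of IVIVIVIVIVIVIVIV in place — IV IV IV IV IV IV IV IV IV IV IV IV IV IV IV IV — and concatenate.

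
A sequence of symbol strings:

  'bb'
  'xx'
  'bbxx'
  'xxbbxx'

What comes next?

bbxxxxbbxx

This is a Fibonacci-style word recurrence s(k) = s(k−2)·s(k−1): e.g. bb·xx = bbxx.
Continuing: bbxx · xxbbxx gives term 5.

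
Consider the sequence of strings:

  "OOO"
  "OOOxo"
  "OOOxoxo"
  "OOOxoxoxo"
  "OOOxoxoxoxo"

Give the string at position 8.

Every step adds xo to the end: s(k+1) = s(k)·xo.
From OOOxoxoxoxo, 3 further steps: OOOxoxoxoxo → OOOxoxoxoxoxo → OOOxoxoxoxoxoxo → (answer).

OOOxoxoxoxoxoxoxo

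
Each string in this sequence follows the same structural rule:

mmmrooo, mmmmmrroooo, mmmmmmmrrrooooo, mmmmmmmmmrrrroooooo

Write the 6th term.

mmmmmmmmmmmmmrrrrrroooooooo

Reading off run lengths: m runs 3, 5, 7, 9; r runs 1, 2, 3, 4; o runs 3, 4, 5, 6 — each is linear in n (n = 1, 2, …).
Setting n = 6 gives 13, 6, 8 characters in each block.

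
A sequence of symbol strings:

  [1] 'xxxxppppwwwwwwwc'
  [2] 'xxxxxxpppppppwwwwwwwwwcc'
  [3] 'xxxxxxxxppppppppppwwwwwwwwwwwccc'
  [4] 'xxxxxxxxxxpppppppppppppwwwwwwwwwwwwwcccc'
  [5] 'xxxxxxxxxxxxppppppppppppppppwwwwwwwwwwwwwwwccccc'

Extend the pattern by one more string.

Term n consists of 2n x's, followed by 3n-2 p's, followed by 2n+3 w's, followed by n-1 c's, where the shown terms are n = 2, 3, 4, 5, 6.
At n = 7 the blocks have lengths 14, 19, 17, 6.

xxxxxxxxxxxxxxpppppppppppppppppppwwwwwwwwwwwwwwwwwcccccc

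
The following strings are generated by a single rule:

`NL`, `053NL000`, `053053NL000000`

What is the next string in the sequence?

Every step adds 053 to the front and 000 to the end of the previous string.
One more step from 053053NL000000 gives the answer.

053053053NL000000000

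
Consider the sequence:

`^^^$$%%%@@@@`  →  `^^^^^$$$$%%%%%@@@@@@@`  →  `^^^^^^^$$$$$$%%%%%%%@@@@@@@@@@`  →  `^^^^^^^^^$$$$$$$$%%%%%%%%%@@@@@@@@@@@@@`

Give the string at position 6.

^^^^^^^^^^^^^$$$$$$$$$$$$%%%%%%%%%%%%%@@@@@@@@@@@@@@@@@@@

Each string has the form ^^{2n+1} $^{2n} %^{2n+1} @^{3n+1} (n = 1, 2, …).
For term 6, n = 6, so the run lengths are 13, 12, 13, 19.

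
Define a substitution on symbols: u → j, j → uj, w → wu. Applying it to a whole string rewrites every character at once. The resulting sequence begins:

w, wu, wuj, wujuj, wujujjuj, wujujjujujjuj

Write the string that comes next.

Rewriting the 13 symbols of wujujjujujjuj one by one yields wu j uj j uj uj j uj j uj uj j uj; concatenated:

wujujjujujjujjujujjuj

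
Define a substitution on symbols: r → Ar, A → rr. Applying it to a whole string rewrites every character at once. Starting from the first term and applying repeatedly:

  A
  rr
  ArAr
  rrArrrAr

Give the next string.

ArArrrArArArrrAr

Apply φ to rrArrrAr symbol by symbol: r→Ar, r→Ar, A→rr, r→Ar, r→Ar, r→Ar, A→rr, r→Ar; joined: Ar Ar rr Ar Ar Ar rr Ar.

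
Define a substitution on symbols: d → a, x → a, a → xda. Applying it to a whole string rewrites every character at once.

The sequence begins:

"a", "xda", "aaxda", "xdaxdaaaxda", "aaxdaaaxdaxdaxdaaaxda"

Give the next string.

xdaxdaaaxdaxdaxdaaaxdaaaxdaaaxdaxdaxdaaaxda

Replace each of the 21 characters of aaxdaaaxdaxdaxdaaaxda in place — xda xda a a xda xda xda a a xda a a xda a a xda xda xda a a xda — and concatenate.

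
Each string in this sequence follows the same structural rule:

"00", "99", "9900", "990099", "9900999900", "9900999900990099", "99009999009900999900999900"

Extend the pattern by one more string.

This is a Fibonacci-style word recurrence s(k) = s(k−1)·s(k−2): e.g. 99·00 = 9900.
Continuing: 99009999009900999900999900 · 9900999900990099 gives term 8.

990099990099009999009999009900999900990099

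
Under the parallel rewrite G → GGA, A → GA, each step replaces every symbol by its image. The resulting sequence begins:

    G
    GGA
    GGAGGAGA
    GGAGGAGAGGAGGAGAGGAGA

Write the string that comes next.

Rewriting the 21 symbols of GGAGGAGAGGAGGAGAGGAGA one by one yields GGA GGA GA GGA GGA GA GGA GA GGA GGA GA GGA GGA GA GGA GA GGA GGA GA GGA GA; concatenated:

GGAGGAGAGGAGGAGAGGAGAGGAGGAGAGGAGGAGAGGAGAGGAGGAGAGGAGA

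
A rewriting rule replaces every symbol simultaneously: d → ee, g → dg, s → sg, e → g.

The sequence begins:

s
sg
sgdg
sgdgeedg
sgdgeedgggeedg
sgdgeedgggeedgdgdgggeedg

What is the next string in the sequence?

Rewriting the 24 symbols of sgdgeedgggeedgdgdgggeedg one by one yields sg dg ee dg g g ee dg dg dg g g ee dg ee dg ee dg dg dg g g ee dg; concatenated:

sgdgeedgggeedgdgdgggeedgeedgeedgdgdgggeedg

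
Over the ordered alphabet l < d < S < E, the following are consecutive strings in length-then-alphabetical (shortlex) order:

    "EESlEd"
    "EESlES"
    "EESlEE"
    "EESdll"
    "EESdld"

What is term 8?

Continuing the enumeration 3 steps past EESdld: EESdld → EESdlS → EESdlE → (answer).

EESddl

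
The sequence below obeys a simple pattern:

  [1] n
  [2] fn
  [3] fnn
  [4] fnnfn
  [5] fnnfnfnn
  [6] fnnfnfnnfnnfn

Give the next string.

From term 3 onward, concatenate the last term with the second-to-last: fn·n = fnn, fnn·fn = fnnfn, …
So term 7 is fnnfnfnnfnnfn·fnnfnfnn.

fnnfnfnnfnnfnfnnfnfnn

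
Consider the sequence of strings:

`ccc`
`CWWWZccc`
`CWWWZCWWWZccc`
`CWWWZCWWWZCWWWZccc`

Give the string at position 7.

The strings grow by a fixed prefix CWWWZ each time.
From CWWWZCWWWZCWWWZccc, 3 further steps: CWWWZCWWWZCWWWZccc → CWWWZCWWWZCWWWZCWWWZccc → CWWWZCWWWZCWWWZCWWWZCWWWZccc → (answer).

CWWWZCWWWZCWWWZCWWWZCWWWZCWWWZccc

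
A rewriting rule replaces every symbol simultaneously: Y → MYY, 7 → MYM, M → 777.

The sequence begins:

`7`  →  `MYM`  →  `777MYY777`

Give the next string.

MYMMYMMYM777MYYMYYMYMMYMMYM

Apply φ to 777MYY777 symbol by symbol: 7→MYM, 7→MYM, 7→MYM, M→777, Y→MYY, Y→MYY, 7→MYM, 7→MYM, 7→MYM; joined: MYM MYM MYM 777 MYY MYY MYM MYM MYM.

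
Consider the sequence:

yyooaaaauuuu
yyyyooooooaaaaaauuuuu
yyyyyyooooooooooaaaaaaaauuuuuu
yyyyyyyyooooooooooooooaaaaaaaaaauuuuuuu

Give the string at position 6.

Reading off run lengths: y runs 2, 4, 6, 8; o runs 2, 6, 10, 14; a runs 4, 6, 8, 10; u runs 4, 5, 6, 7 — each is linear in n (n = 1, 2, …).
At n = 6 the blocks have lengths 12, 22, 14, 9.

yyyyyyyyyyyyooooooooooooooooooooooaaaaaaaaaaaaaauuuuuuuuu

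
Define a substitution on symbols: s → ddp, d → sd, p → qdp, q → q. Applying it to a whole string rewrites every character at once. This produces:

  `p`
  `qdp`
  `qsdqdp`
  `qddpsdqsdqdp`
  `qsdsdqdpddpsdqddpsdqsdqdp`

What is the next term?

Rewriting the 25 symbols of qsdsdqdpddpsdqddpsdqsdqdp one by one yields q ddp sd ddp sd q sd qdp sd sd qdp ddp sd q sd sd qdp ddp sd q ddp sd q sd qdp; concatenated:

qddpsdddpsdqsdqdpsdsdqdpddpsdqsdsdqdpddpsdqddpsdqsdqdp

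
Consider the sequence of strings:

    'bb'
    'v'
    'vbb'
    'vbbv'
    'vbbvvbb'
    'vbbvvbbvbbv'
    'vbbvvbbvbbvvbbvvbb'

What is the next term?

Each term (from the third on) is the previous term followed by the one before it: term 3 = v·bb = vbb.
The next term joins vbbvvbbvbbvvbbvvbb and vbbvvbbvbbv.

vbbvvbbvbbvvbbvvbbvbbvvbbvbbv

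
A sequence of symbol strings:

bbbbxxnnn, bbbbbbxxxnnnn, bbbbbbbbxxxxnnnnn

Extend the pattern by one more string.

bbbbbbbbbbxxxxxnnnnnn

Term n consists of 2n b's, followed by n x's, followed by n+1 n's, where the shown terms are n = 2, 3, 4.
Setting n = 5 gives 10, 5, 6 characters in each block.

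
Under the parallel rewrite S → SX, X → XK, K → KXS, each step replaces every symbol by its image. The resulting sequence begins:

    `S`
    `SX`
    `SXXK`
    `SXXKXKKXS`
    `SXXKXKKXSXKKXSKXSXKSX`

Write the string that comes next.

SXXKXKKXSXKKXSKXSXKSXXKKXSKXSXKSXKXSXKSXXKKXSSXXK

Replace each of the 21 characters of SXXKXKKXSXKKXSKXSXKSX in place — SX XK XK KXS XK KXS KXS XK SX XK KXS KXS XK SX KXS XK SX XK KXS SX XK — and concatenate.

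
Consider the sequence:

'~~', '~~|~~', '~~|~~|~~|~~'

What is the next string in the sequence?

Every step duplicates the string with '|' between the halves.
So the next term is two copies of ~~|~~|~~|~~ with '|' between the halves.

~~|~~|~~|~~|~~|~~|~~|~~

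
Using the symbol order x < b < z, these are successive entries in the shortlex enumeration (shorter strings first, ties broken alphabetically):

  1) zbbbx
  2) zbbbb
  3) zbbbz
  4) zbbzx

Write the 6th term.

zbbzz

Stepping forward 2 times from zbbzx: zbbzx → zbbzb, then the target.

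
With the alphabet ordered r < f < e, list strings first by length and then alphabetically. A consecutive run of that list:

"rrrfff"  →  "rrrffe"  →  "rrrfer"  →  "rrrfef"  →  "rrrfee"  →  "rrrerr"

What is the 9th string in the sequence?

Advancing 3 positions from rrrerr through rrrerr → rrrerf → rrrere reaches term 9.

rrrefr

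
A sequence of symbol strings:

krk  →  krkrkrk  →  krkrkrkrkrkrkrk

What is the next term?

krkrkrkrkrkrkrkrkrkrkrkrkrkrkrk

Every step duplicates the string with 'r' between the halves.
One more doubling of krkrkrkrkrkrkrk gives the answer.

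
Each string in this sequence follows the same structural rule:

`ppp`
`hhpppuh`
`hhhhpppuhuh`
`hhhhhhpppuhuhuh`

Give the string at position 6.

hhhhhhhhhhpppuhuhuhuhuh

s(k+1) = hh·s(k)·uh, so each term gains hh as a prefix and uh as a suffix.
From hhhhhhpppuhuhuh, 2 further steps: hhhhhhpppuhuhuh → hhhhhhhhpppuhuhuhuh → (answer).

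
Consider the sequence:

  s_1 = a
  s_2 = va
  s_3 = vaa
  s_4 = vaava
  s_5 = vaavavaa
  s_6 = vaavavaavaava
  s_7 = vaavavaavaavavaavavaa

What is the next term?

Each term (from the third on) is the previous term followed by the one before it: term 3 = va·a = vaa.
So term 8 is vaavavaavaavavaavavaa·vaavavaavaava.

vaavavaavaavavaavavaavaavavaavaava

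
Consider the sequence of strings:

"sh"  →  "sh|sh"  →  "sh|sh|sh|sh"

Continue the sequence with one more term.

Each string is two copies of the previous one joined by '|'.
So the next term is two copies of sh|sh|sh|sh with '|' between the halves.

sh|sh|sh|sh|sh|sh|sh|sh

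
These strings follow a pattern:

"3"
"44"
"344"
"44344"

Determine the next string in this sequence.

This is a Fibonacci-style word recurrence s(k) = s(k−2)·s(k−1): e.g. 3·44 = 344.
So term 5 is 344·44344.

34444344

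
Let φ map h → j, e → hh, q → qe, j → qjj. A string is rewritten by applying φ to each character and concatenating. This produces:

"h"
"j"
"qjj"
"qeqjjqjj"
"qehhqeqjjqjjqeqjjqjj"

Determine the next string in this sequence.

qehhjjqehhqeqjjqjjqeqjjqjjqehhqeqjjqjjqeqjjqjj

Applying the rule to each of the 20 symbols of qehhqeqjjqjjqeqjjqjj gives the pieces qe hh j j qe hh qe qjj qjj qe qjj qjj qe hh qe qjj qjj qe qjj qjj, which concatenate to the answer.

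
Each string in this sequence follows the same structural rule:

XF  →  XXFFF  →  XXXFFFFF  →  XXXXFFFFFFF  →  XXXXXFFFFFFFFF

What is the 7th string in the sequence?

Reading off run lengths: X runs 1, 2, 3, 4, 5; F runs 1, 3, 5, 7, 9 — each is linear in n (n = 1, 2, …).
At n = 7 the blocks have lengths 7, 13.

XXXXXXXFFFFFFFFFFFFF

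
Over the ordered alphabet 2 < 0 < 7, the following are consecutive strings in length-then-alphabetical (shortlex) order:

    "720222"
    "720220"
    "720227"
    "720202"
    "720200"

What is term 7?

Advancing 2 positions from 720200 through 720200 → 720207 reaches term 7.

720272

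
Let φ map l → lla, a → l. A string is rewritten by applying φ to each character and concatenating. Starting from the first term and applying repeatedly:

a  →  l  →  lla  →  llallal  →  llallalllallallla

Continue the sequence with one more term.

llallalllallalllallallalllallalllallallal

φ(llallalllallallla) expands symbol-by-symbol to lla lla l lla lla l lla lla lla l lla lla l lla lla lla l; joining the 17 pieces gives the next term.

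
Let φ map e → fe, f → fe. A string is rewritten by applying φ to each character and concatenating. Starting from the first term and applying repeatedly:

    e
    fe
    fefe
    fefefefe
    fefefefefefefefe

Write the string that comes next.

Rewriting the 16 symbols of fefefefefefefefe one by one yields fe fe fe fe fe fe fe fe fe fe fe fe fe fe fe fe; concatenated:

fefefefefefefefefefefefefefefefe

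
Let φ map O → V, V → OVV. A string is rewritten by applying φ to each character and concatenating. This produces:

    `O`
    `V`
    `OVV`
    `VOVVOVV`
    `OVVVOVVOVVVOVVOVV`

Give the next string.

Rewriting the 17 symbols of OVVVOVVOVVVOVVOVV one by one yields V OVV OVV OVV V OVV OVV V OVV OVV OVV V OVV OVV V OVV OVV; concatenated:

VOVVOVVOVVVOVVOVVVOVVOVVOVVVOVVOVVVOVVOVV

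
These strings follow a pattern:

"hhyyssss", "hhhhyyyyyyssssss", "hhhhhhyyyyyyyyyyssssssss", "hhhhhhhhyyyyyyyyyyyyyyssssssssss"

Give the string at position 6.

hhhhhhhhhhhhyyyyyyyyyyyyyyyyyyyyyyssssssssssssss

Term n consists of 2n h's, followed by 4n-2 y's, followed by 2n+2 s's (n = 1, 2, …).
For term 6, n = 6, so the run lengths are 12, 22, 14.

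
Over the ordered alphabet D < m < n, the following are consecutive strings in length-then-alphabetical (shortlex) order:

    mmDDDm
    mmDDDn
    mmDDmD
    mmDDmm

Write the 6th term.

mmDDnD

Continuing the enumeration 2 steps past mmDDmm: mmDDmm → mmDDmn → (answer).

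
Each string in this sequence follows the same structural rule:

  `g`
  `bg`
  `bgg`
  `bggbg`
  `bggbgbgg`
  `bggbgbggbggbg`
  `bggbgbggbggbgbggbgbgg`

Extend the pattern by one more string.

From term 3 onward, concatenate the last term with the second-to-last: bg·g = bgg, bgg·bg = bggbg, …
So term 8 is bggbgbggbggbgbggbgbgg·bggbgbggbggbg.

bggbgbggbggbgbggbgbggbggbgbggbggbg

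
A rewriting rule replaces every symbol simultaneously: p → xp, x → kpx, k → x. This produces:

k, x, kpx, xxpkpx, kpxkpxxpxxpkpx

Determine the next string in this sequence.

xxpkpxxxpkpxkpxxpkpxkpxxpxxpkpx

Applying the rule to each of the 14 symbols of kpxkpxxpxxpkpx gives the pieces x xp kpx x xp kpx kpx xp kpx kpx xp x xp kpx, which concatenate to the answer.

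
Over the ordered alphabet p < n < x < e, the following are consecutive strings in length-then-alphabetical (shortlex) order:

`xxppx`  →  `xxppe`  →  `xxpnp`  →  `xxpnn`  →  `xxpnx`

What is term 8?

Advancing 3 positions from xxpnx through xxpnx → xxpne → xxpxp reaches term 8.

xxpxn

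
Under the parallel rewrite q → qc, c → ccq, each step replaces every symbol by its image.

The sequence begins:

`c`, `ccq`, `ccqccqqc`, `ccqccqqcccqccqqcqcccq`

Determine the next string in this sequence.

Rewriting the 21 symbols of ccqccqqcccqccqqcqcccq one by one yields ccq ccq qc ccq ccq qc qc ccq ccq ccq qc ccq ccq qc qc ccq qc ccq ccq ccq qc; concatenated:

ccqccqqcccqccqqcqcccqccqccqqcccqccqqcqcccqqcccqccqccqqc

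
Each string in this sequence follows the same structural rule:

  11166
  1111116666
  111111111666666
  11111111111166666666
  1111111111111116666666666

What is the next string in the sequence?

The n-th term is 3n 1's then 2n 6's (n = 1, 2, …).
Setting n = 6 gives 18, 12 characters in each block.

111111111111111111666666666666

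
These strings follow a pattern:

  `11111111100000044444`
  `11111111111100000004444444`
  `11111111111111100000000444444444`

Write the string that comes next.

Each string has the form 1^{3n} 0^{n+3} 4^{2n-1}, where the shown terms are n = 3, 4, 5.
At n = 6 the blocks have lengths 18, 9, 11.

11111111111111111100000000044444444444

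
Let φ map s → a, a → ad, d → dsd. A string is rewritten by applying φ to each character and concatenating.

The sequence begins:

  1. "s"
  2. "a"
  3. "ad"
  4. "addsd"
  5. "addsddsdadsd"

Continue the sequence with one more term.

addsddsdadsddsdadsdaddsdadsd

Rewriting each symbol of addsddsdadsd: a→ad, d→dsd, d→dsd, s→a, d→dsd, d→dsd, s→a, d→dsd, a→ad, d→dsd, s→a, d→dsd, which concatenates to ad dsd dsd a dsd dsd a dsd ad dsd a dsd.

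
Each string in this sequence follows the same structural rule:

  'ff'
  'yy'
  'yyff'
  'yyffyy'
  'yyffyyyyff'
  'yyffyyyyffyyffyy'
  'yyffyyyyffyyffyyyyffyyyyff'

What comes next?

yyffyyyyffyyffyyyyffyyyyffyyffyyyyffyyffyy

This is a Fibonacci-style word recurrence s(k) = s(k−1)·s(k−2): e.g. yy·ff = yyff.
Continuing: yyffyyyyffyyffyyyyffyyyyff · yyffyyyyffyyffyy gives term 8.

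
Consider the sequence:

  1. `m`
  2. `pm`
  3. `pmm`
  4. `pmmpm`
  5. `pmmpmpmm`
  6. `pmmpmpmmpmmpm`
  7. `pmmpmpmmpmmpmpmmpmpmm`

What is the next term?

From term 3 onward, concatenate the last term with the second-to-last: pm·m = pmm, pmm·pm = pmmpm, …
So term 8 is pmmpmpmmpmmpmpmmpmpmm·pmmpmpmmpmmpm.

pmmpmpmmpmmpmpmmpmpmmpmmpmpmmpmmpm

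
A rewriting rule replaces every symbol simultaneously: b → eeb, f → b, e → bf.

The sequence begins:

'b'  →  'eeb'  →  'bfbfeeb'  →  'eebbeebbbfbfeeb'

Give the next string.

Applying the rule to each of the 15 symbols of eebbeebbbfbfeeb gives the pieces bf bf eeb eeb bf bf eeb eeb eeb b eeb b bf bf eeb, which concatenate to the answer.

bfbfeebeebbfbfeebeebeebbeebbbfbfeeb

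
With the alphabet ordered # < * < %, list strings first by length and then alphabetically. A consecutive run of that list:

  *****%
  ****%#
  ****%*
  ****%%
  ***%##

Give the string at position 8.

Advancing 3 positions from ***%## through ***%## → ***%#* → ***%#% reaches term 8.

***%*#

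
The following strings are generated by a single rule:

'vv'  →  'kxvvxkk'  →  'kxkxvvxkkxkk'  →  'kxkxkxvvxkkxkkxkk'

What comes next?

Every step adds kx to the front and xkk to the end of the previous string.
One more step from kxkxkxvvxkkxkkxkk gives the answer.

kxkxkxkxvvxkkxkkxkkxkk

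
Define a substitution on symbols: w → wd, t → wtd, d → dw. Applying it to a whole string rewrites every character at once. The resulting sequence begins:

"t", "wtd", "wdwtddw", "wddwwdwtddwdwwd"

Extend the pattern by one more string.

Applying the rule to each of the 15 symbols of wddwwdwtddwdwwd gives the pieces wd dw dw wd wd dw wd wtd dw dw wd dw wd wd dw, which concatenate to the answer.

wddwdwwdwddwwdwtddwdwwddwwdwddw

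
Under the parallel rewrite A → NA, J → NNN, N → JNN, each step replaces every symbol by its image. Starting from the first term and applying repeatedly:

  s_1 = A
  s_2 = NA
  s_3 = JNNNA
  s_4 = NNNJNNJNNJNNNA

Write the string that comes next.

Rewriting the 14 symbols of NNNJNNJNNJNNNA one by one yields JNN JNN JNN NNN JNN JNN NNN JNN JNN NNN JNN JNN JNN NA; concatenated:

JNNJNNJNNNNNJNNJNNNNNJNNJNNNNNJNNJNNJNNNA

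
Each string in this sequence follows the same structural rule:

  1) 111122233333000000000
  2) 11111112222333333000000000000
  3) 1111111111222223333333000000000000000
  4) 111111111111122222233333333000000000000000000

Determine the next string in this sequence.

11111111111111112222222333333333000000000000000000000

Reading off run lengths: 1 runs 4, 7, 10, 13; 2 runs 3, 4, 5, 6; 3 runs 5, 6, 7, 8; 0 runs 9, 12, 15, 18 — each is linear in n, where the shown terms are n = 2, 3, 4, 5.
For the next term, n = 6, so the run lengths are 16, 7, 9, 21.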